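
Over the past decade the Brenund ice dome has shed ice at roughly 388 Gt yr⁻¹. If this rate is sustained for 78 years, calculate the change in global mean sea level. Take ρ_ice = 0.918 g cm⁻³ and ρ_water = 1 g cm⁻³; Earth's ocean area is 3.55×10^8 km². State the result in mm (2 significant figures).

Total mass lost = 388 Gt/yr × 78 yr = 3.026×10^4 Gt = 3.026×10^16 kg.
ρ_w = 1 g cm⁻³ = 1000 kg m⁻³, so water volume = 3.026×10^16 / 1000 = 3.026×10^13 m³.
Δh = 3.026×10^13 / 3.55×10^14 = 0.0853 m = 85 mm.

≈ 85 mm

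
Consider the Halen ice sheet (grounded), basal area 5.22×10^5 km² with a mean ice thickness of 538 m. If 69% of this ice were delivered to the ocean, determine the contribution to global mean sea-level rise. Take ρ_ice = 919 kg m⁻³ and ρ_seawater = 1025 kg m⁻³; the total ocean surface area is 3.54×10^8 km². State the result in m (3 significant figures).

Halen: ice volume = 5.22×10^5 km² × 538 m = 2.808×10^5 km³; 0.69 × 2.808×10^5 × (919/1025) = 1.737×10^5 km³ of water.
Spread over 3.54×10^14 m² of ocean, Δh = 1.737×10^14 / 3.54×10^14 = 0.491 m.

≈ 0.491 m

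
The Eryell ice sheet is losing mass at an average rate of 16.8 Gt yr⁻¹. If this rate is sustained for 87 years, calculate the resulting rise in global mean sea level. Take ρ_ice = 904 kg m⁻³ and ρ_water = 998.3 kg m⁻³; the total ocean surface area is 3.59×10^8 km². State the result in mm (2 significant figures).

≈ 4.1 mm

Total mass lost = 16.8 Gt/yr × 87 yr = 1462 Gt = 1.462×10^15 kg.
ρ_w = 998.3 kg m⁻³, so water volume = 1.462×10^15 / 998.3 = 1.464×10^12 m³.
Δh = 1.464×10^12 / 3.59×10^14 = 4.08×10^-3 m = 4.1 mm.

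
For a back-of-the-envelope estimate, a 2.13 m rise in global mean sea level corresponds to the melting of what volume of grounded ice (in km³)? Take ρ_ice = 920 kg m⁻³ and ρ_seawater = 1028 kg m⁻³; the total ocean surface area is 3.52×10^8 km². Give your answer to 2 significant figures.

Required water volume = Δh × A = 2.13 m × 3.52×10^14 m² = 7.498×10^14 m³ = 7.498×10^5 km³.
Ice volume = water volume × ρ_w/ρ_ice = 7.498×10^5 × 1028/920 = 8.4×10^5 km³.

≈ 8.4×10^5 km³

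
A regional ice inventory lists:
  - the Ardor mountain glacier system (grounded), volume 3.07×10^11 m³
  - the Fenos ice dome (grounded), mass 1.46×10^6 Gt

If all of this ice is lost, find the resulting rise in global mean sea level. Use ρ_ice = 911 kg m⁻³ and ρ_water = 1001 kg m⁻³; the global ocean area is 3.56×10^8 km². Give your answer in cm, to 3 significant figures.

Ardor: 3.07×10^11 m³ × (911/1001) = 2.794×10^11 m³ of water.
Fenos: 1.46×10^6 Gt = 1.460×10^18 kg; dividing by ρ_w = 1001 kg m⁻³ gives 1.459×10^15 m³ of water.
Total added water ≈ 1.459×10^15 m³ over 3.56×10^14 m² → Δh = 4.10 m = 410 cm.

≈ 410 cm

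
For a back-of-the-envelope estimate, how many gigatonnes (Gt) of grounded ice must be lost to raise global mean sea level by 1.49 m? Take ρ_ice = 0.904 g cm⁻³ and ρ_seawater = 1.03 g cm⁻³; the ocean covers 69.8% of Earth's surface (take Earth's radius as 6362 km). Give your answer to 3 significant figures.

≈ 5.45×10^5 Gt

Required water volume = Δh × A = 1.49 m × 3.55×10^14 m² = 5.290×10^14 m³.
ρ_w = 1.03 g cm⁻³ = 1030 kg m⁻³, so the mass of water = 5.290×10^14 m³ × 1030 kg m⁻³ = 5.448×10^17 kg = 5.45×10^5 Gt (and the same mass of ice, by conservation).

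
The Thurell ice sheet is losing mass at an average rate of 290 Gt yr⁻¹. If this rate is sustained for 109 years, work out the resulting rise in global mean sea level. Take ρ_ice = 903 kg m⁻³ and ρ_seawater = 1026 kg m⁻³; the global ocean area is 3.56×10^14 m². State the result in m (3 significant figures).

≈ 0.0865 m

Total mass lost = 290 Gt/yr × 109 yr = 3.161×10^4 Gt = 3.161×10^16 kg.
ρ_w = 1026 kg m⁻³, so water volume = 3.161×10^16 / 1026 = 3.081×10^13 m³.
Δh = 3.081×10^13 / 3.56×10^14 = 0.0865 m.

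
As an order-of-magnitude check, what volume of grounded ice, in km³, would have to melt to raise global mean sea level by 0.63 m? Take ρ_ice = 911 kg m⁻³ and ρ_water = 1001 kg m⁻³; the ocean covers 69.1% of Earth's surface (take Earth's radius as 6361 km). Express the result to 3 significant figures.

Required water volume = Δh × A = 0.63 m × 3.51×10^14 m² = 2.213×10^14 m³ = 2.213×10^5 km³.
Ice volume = water volume × ρ_w/ρ_ice = 2.213×10^5 × 1001/911 = 2.43×10^5 km³.

≈ 2.43×10^5 km³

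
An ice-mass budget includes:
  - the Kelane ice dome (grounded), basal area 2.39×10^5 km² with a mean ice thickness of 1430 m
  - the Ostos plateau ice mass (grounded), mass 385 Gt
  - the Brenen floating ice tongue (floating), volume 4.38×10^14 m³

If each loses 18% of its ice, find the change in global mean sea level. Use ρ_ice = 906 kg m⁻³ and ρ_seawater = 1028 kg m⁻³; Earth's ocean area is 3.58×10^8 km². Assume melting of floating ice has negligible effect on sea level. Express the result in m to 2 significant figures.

Kelane: ice volume = 2.39×10^5 km² × 1430 m = 3.418×10^5 km³; 0.18 × 3.418×10^5 × (906/1028) = 5.422×10^4 km³ of water.
Ostos: 0.18 × 385 Gt = 6.930×10^13 kg; dividing by ρ_w = 1028 kg m⁻³ gives 6.741×10^10 m³ of water.
The Brenen floating ice tongue is floating and already displaces its own weight of water, so its melt adds essentially nothing to sea level.
Total added water ≈ 5.429×10^13 m³ over 3.58×10^14 m² → Δh = 0.152 m.

≈ 0.15 m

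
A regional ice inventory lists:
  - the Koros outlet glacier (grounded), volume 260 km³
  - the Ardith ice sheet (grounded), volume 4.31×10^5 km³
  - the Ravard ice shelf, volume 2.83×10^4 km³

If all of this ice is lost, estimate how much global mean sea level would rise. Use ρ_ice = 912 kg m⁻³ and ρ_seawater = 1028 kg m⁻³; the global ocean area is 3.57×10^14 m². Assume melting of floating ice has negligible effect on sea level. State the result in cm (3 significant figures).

Koros: 260 km³ × (912/1028) = 230.7 km³ of water.
Ardith: 4.31×10^5 km³ × (912/1028) = 3.824×10^5 km³ of water.
The Ravard ice shelf is floating and already displaces its own weight of water, so its melt adds essentially nothing to sea level.
Total added water ≈ 3.826×10^14 m³ over 3.57×10^14 m² → Δh = 1.07 m = 107 cm.

≈ 107 cm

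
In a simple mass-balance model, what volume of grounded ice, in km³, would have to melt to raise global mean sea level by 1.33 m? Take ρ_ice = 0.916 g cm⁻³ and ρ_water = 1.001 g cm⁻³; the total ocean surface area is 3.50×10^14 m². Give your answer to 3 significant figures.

≈ 5.09×10^5 km³

Required water volume = Δh × A = 1.33 m × 3.50×10^14 m² = 4.655×10^14 m³ = 4.655×10^5 km³.
Ice volume = water volume × ρ_w/ρ_ice = 4.655×10^5 × 1001/916 = 5.09×10^5 km³.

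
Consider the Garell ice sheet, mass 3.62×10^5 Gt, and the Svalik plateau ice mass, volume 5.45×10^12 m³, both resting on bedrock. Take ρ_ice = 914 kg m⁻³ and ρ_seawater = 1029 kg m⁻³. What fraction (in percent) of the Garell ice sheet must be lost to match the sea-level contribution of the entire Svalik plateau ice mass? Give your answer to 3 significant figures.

≈ 1.38 %

Equal sea-level rise means equal mass of meltwater, i.e. equal mass of ice lost.
Ice mass of Svalik: 4.981×10^15 kg; ice mass of Garell: 3.620×10^17 kg.
Fraction required = 4.981×10^15 / 3.620×10^17 = 0.0138 → 1.38 %.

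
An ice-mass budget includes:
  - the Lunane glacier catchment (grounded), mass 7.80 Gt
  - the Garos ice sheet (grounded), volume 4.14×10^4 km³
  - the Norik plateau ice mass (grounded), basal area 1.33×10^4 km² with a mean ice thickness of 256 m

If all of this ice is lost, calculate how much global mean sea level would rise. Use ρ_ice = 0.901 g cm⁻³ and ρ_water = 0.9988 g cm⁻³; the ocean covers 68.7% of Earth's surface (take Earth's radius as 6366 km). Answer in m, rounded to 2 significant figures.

Lunane: 7.80 Gt = 7.800×10^12 kg; dividing by ρ_w = 0.9988 g cm⁻³ = 998.8 kg m⁻³ gives 7.809×10^9 m³ of water.
Garos: 4.14×10^4 km³ × (901/998.8) = 3.735×10^4 km³ of water.
Norik: ice volume = 1.33×10^4 km² × 256 m = 3405 km³; 3405 × (901/998.8) = 3071 km³ of water.
Total added water ≈ 4.043×10^13 m³ over 3.50×10^14 m² → Δh = 0.116 m.

≈ 0.12 m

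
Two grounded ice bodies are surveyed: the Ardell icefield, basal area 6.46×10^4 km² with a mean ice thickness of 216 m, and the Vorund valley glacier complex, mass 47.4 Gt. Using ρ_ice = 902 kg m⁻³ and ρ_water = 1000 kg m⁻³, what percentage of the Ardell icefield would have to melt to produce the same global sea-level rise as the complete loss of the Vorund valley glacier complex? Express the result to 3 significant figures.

≈ 0.377 %

Equal sea-level rise means equal mass of meltwater, i.e. equal mass of ice lost.
Ice mass of Vorund: 4.740×10^13 kg; ice mass of Ardell: 1.259×10^16 kg.
Fraction required = 4.740×10^13 / 1.259×10^16 = 3.77×10^-3 → 0.377 %.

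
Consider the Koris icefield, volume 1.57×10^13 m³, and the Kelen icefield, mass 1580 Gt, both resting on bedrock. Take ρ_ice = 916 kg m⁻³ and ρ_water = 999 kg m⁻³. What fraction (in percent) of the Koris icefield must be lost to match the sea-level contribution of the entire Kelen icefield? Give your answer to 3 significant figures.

Equal sea-level rise means equal mass of meltwater, i.e. equal mass of ice lost.
Ice mass of Kelen: 1.580×10^15 kg; ice mass of Koris: 1.438×10^16 kg.
Fraction required = 1.580×10^15 / 1.438×10^16 = 0.110 → 11.0 %.

≈ 11.0 %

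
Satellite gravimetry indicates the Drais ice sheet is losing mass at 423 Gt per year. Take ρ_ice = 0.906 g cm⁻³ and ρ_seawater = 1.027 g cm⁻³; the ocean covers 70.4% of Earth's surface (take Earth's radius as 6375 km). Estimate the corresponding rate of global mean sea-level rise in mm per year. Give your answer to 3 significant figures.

ρ_w = 1.027 g cm⁻³ = 1027 kg m⁻³. Annual water volume added = 423 Gt / ρ_w = 4.230×10^14 kg / 1027 kg m⁻³ = 4.119×10^11 m³.
Δh per year = 4.119×10^11 / 3.60×10^14 = 1.15×10^-3 m = 1.15 mm.

≈ 1.15 mm/yr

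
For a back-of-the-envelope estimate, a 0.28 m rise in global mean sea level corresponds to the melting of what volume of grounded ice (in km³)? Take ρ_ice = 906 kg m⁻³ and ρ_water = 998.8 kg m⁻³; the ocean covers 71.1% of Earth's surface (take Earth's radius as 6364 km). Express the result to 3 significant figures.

Required water volume = Δh × A = 0.28 m × 3.62×10^14 m² = 1.013×10^14 m³ = 1.013×10^5 km³.
Ice volume = water volume × ρ_w/ρ_ice = 1.013×10^5 × 998.8/906 = 1.12×10^5 km³.

≈ 1.12×10^5 km³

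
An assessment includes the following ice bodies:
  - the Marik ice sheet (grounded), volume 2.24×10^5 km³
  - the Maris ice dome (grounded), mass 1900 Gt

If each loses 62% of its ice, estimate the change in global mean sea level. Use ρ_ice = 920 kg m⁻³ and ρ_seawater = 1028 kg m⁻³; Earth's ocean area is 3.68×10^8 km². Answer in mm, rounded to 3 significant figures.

Marik: 0.62 × 2.24×10^5 km³ × (920/1028) = 1.243×10^5 km³ of water.
Maris: 0.62 × 1900 Gt = 1.178×10^15 kg; dividing by ρ_w = 1028 kg m⁻³ gives 1.146×10^12 m³ of water.
Total added water ≈ 1.254×10^14 m³ over 3.68×10^14 m² → Δh = 0.341 m = 341 mm.

≈ 341 mm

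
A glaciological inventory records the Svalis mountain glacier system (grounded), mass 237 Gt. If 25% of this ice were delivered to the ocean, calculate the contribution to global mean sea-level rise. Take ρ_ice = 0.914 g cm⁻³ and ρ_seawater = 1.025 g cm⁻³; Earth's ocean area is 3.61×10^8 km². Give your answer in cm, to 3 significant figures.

Svalis: 0.25 × 237 Gt = 5.925×10^13 kg; dividing by ρ_w = 1.025 g cm⁻³ = 1025 kg m⁻³ gives 5.780×10^10 m³ of water.
Spread over 3.61×10^14 m² of ocean, Δh = 5.780×10^10 / 3.61×10^14 = 1.60×10^-4 m = 0.0160 cm.

≈ 0.0160 cm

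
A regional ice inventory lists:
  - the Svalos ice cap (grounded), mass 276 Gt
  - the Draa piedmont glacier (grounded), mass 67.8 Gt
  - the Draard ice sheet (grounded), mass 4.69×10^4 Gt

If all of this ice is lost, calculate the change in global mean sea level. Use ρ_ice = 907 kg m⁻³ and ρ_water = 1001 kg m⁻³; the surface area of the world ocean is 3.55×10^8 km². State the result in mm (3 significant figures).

Svalos: 276 Gt = 2.760×10^14 kg; dividing by ρ_w = 1001 kg m⁻³ gives 2.757×10^11 m³ of water.
Draa: 67.8 Gt = 6.780×10^13 kg; dividing by ρ_w = 1001 kg m⁻³ gives 6.773×10^10 m³ of water.
Draard: 4.69×10^4 Gt = 4.690×10^16 kg; dividing by ρ_w = 1001 kg m⁻³ gives 4.685×10^13 m³ of water.
Total added water ≈ 4.720×10^13 m³ over 3.55×10^14 m² → Δh = 0.133 m = 133 mm.

≈ 133 mm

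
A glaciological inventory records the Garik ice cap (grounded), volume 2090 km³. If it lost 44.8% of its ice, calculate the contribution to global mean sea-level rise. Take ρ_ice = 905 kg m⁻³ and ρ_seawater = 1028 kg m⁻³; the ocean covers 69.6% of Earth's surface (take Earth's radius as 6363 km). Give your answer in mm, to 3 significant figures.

≈ 2.33 mm

Garik: 0.448 × 2090 km³ × (905/1028) = 824.3 km³ of water.
Spread over 3.54×10^14 m² of ocean, Δh = 8.243×10^11 / 3.54×10^14 = 2.33×10^-3 m = 2.33 mm.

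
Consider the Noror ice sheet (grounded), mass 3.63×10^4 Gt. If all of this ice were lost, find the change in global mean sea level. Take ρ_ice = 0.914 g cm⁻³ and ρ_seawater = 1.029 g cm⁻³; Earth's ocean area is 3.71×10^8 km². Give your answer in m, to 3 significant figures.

≈ 0.0951 m

Noror: 3.63×10^4 Gt = 3.630×10^16 kg; dividing by ρ_w = 1.029 g cm⁻³ = 1029 kg m⁻³ gives 3.528×10^13 m³ of water.
Spread over 3.71×10^14 m² of ocean, Δh = 3.528×10^13 / 3.71×10^14 = 0.0951 m.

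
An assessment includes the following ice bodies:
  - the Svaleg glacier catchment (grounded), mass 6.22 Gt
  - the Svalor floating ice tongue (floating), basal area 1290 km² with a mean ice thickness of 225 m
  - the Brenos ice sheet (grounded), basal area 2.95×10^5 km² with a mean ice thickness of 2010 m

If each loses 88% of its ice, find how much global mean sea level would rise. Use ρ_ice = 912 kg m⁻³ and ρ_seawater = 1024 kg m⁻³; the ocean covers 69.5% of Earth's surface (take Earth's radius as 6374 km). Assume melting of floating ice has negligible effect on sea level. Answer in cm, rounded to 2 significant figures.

≈ 130 cm

Svaleg: 0.88 × 6.22 Gt = 5.474×10^12 kg; dividing by ρ_w = 1024 kg m⁻³ gives 5.345×10^9 m³ of water.
The Svalor floating ice tongue is floating and already displaces its own weight of water, so its melt adds essentially nothing to sea level.
Brenos: ice volume = 2.95×10^5 km² × 2010 m = 5.930×10^5 km³; 0.88 × 5.930×10^5 × (912/1024) = 4.647×10^5 km³ of water.
Total added water ≈ 4.647×10^14 m³ over 3.55×10^14 m² → Δh = 1.31 m = 130 cm.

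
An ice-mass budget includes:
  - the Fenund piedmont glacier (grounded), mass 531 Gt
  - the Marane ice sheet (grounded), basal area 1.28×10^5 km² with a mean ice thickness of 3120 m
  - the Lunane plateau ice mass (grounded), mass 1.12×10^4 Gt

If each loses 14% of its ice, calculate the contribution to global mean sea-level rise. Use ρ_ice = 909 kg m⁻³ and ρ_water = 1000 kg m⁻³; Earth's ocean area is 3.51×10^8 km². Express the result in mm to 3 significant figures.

Fenund: 0.14 × 531 Gt = 7.434×10^13 kg; dividing by ρ_w = 1000 kg m⁻³ gives 7.434×10^10 m³ of water.
Marane: ice volume = 1.28×10^5 km² × 3120 m = 3.994×10^5 km³; 0.14 × 3.994×10^5 × (909/1000) = 5.082×10^4 km³ of water.
Lunane: 0.14 × 1.12×10^4 Gt = 1.568×10^15 kg; dividing by ρ_w = 1000 kg m⁻³ gives 1.568×10^12 m³ of water.
Total added water ≈ 5.246×10^13 m³ over 3.51×10^14 m² → Δh = 0.149 m = 149 mm.

≈ 149 mm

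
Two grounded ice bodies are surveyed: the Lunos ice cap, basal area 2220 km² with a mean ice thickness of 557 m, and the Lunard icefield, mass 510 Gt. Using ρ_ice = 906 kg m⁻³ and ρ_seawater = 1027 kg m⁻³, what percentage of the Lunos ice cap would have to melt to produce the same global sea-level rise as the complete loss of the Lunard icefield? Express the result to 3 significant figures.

Equal sea-level rise means equal mass of meltwater, i.e. equal mass of ice lost.
Ice mass of Lunard: 5.100×10^14 kg; ice mass of Lunos: 1.120×10^15 kg.
Fraction required = 5.100×10^14 / 1.120×10^15 = 0.455 → 45.5 %.

≈ 45.5 %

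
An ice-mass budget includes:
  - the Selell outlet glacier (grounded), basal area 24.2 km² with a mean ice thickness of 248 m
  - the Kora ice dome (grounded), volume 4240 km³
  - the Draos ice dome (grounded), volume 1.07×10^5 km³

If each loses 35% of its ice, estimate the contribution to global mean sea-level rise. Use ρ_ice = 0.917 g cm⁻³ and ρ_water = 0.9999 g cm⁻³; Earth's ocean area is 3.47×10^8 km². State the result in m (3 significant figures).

Selell: ice volume = 24.2 km² × 248 m = 6.002 km³; 0.35 × 6.002 × (917/999.9) = 1.926 km³ of water.
Kora: 0.35 × 4240 km³ × (917/999.9) = 1361 km³ of water.
Draos: 0.35 × 1.07×10^5 km³ × (917/999.9) = 3.435×10^4 km³ of water.
Total added water ≈ 3.571×10^13 m³ over 3.47×10^14 m² → Δh = 0.103 m.

≈ 0.103 m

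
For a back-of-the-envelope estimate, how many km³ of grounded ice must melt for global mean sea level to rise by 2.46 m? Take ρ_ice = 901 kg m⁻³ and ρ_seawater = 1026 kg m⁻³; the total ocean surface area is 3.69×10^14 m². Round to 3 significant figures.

≈ 1.03×10^6 km³

Required water volume = Δh × A = 2.46 m × 3.69×10^14 m² = 9.077×10^14 m³ = 9.077×10^5 km³.
Ice volume = water volume × ρ_w/ρ_ice = 9.077×10^5 × 1026/901 = 1.03×10^6 km³.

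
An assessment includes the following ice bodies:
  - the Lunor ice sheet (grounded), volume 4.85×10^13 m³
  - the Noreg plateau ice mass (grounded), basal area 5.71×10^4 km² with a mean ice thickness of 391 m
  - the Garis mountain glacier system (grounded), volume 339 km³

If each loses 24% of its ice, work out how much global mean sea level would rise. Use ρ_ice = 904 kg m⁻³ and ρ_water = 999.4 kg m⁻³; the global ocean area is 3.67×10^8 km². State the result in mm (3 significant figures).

Lunor: 0.24 × 4.85×10^13 m³ × (904/999.4) = 1.053×10^13 m³ of water.
Noreg: ice volume = 5.71×10^4 km² × 391 m = 2.233×10^4 km³; 0.24 × 2.233×10^4 × (904/999.4) = 4847 km³ of water.
Garis: 0.24 × 339 km³ × (904/999.4) = 73.59 km³ of water.
Total added water ≈ 1.545×10^13 m³ over 3.67×10^14 m² → Δh = 0.0421 m = 42.1 mm.

≈ 42.1 mm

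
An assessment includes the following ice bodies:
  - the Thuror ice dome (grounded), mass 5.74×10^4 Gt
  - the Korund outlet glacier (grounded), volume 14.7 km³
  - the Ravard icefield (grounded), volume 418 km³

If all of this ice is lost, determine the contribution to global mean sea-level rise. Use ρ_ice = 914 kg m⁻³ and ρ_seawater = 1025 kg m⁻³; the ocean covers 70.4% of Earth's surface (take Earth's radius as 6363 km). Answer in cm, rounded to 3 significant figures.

Thuror: 5.74×10^4 Gt = 5.740×10^16 kg; dividing by ρ_w = 1025 kg m⁻³ gives 5.600×10^13 m³ of water.
Korund: 14.7 km³ × (914/1025) = 13.11 km³ of water.
Ravard: 418 km³ × (914/1025) = 372.7 km³ of water.
Total added water ≈ 5.639×10^13 m³ over 3.58×10^14 m² → Δh = 0.157 m = 15.7 cm.

≈ 15.7 cm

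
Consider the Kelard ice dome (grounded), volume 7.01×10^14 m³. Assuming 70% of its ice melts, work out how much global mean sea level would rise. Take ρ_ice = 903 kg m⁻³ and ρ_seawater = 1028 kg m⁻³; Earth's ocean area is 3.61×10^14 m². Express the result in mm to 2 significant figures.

Kelard: 0.7 × 7.01×10^14 m³ × (903/1028) = 4.310×10^14 m³ of water.
Spread over 3.61×10^14 m² of ocean, Δh = 4.310×10^14 / 3.61×10^14 = 1.19 m = 1200 mm.

≈ 1200 mm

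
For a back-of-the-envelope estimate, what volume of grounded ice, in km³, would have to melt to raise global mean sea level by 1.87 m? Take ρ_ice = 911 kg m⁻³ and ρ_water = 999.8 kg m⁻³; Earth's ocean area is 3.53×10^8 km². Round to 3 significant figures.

≈ 7.24×10^5 km³

Required water volume = Δh × A = 1.87 m × 3.53×10^14 m² = 6.601×10^14 m³ = 6.601×10^5 km³.
Ice volume = water volume × ρ_w/ρ_ice = 6.601×10^5 × 999.8/911 = 7.24×10^5 km³.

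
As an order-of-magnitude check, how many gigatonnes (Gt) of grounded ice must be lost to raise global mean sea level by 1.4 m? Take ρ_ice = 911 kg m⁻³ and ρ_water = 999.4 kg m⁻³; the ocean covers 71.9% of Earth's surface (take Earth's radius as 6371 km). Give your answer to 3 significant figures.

≈ 5.13×10^5 Gt

Required water volume = Δh × A = 1.4 m × 3.67×10^14 m² = 5.134×10^14 m³.
ρ_w = 999.4 kg m⁻³, so the mass of water = 5.134×10^14 m³ × 999.4 kg m⁻³ = 5.131×10^17 kg = 5.13×10^5 Gt (and the same mass of ice, by conservation).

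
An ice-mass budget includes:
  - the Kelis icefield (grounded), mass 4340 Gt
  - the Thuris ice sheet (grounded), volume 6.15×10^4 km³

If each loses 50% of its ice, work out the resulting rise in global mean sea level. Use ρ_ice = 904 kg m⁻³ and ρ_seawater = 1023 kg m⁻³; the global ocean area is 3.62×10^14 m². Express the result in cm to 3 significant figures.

Kelis: 0.5 × 4340 Gt = 2.170×10^15 kg; dividing by ρ_w = 1023 kg m⁻³ gives 2.121×10^12 m³ of water.
Thuris: 0.5 × 6.15×10^4 km³ × (904/1023) = 2.717×10^4 km³ of water.
Total added water ≈ 2.929×10^13 m³ over 3.62×10^14 m² → Δh = 0.0809 m = 8.09 cm.

≈ 8.09 cm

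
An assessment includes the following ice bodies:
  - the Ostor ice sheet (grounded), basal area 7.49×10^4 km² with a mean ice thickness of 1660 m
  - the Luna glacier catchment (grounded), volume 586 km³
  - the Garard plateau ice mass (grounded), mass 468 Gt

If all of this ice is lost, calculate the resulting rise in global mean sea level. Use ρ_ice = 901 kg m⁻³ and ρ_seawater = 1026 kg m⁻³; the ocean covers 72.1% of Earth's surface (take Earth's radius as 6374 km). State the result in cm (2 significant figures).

≈ 30 cm

Ostor: ice volume = 7.49×10^4 km² × 1660 m = 1.243×10^5 km³; 1.243×10^5 × (901/1026) = 1.092×10^5 km³ of water.
Luna: 586 km³ × (901/1026) = 514.6 km³ of water.
Garard: 468 Gt = 4.680×10^14 kg; dividing by ρ_w = 1026 kg m⁻³ gives 4.561×10^11 m³ of water.
Total added water ≈ 1.102×10^14 m³ over 3.68×10^14 m² → Δh = 0.299 m = 30 cm.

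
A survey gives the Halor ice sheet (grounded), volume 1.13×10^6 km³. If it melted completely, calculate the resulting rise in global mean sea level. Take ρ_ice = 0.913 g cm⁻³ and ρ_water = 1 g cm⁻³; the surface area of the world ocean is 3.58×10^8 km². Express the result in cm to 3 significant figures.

≈ 288 cm

Halor: 1.13×10^6 km³ × (913/1000) = 1.032×10^6 km³ of water.
Spread over 3.58×10^14 m² of ocean, Δh = 1.032×10^15 / 3.58×10^14 = 2.88 m = 288 cm.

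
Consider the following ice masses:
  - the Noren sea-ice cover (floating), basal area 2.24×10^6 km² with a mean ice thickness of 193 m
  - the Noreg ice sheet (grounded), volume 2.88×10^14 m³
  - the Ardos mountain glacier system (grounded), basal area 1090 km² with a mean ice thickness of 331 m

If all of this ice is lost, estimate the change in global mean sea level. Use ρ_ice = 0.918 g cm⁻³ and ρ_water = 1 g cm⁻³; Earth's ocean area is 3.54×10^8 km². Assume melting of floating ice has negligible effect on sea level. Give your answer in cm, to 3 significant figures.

≈ 74.8 cm

The Noren sea-ice cover is floating and already displaces its own weight of water, so its melt adds essentially nothing to sea level.
Noreg: 2.88×10^14 m³ × (918/1000) = 2.644×10^14 m³ of water.
Ardos: ice volume = 1090 km² × 331 m = 360.8 km³; 360.8 × (918/1000) = 331.2 km³ of water.
Total added water ≈ 2.647×10^14 m³ over 3.54×10^14 m² → Δh = 0.748 m = 74.8 cm.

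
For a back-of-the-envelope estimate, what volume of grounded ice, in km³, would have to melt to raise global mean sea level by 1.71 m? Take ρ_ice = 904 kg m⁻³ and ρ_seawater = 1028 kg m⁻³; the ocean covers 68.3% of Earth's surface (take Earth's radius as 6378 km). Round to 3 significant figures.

Required water volume = Δh × A = 1.71 m × 3.49×10^14 m² = 5.970×10^14 m³ = 5.970×10^5 km³.
Ice volume = water volume × ρ_w/ρ_ice = 5.970×10^5 × 1028/904 = 6.79×10^5 km³.

≈ 6.79×10^5 km³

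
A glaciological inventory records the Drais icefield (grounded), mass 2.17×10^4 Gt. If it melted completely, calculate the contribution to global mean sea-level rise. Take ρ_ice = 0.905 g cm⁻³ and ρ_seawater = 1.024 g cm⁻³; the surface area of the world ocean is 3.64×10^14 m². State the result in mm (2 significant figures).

≈ 58 mm

Drais: 2.17×10^4 Gt = 2.170×10^16 kg; dividing by ρ_w = 1.024 g cm⁻³ = 1024 kg m⁻³ gives 2.119×10^13 m³ of water.
Spread over 3.64×10^14 m² of ocean, Δh = 2.119×10^13 / 3.64×10^14 = 0.0582 m = 58 mm.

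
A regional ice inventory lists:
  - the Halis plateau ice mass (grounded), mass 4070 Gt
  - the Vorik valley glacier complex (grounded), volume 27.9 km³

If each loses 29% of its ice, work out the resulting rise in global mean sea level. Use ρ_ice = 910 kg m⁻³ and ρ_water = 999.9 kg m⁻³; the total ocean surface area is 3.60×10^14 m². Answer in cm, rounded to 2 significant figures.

≈ 0.33 cm

Halis: 0.29 × 4070 Gt = 1.180×10^15 kg; dividing by ρ_w = 999.9 kg m⁻³ gives 1.180×10^12 m³ of water.
Vorik: 0.29 × 27.9 km³ × (910/999.9) = 7.364 km³ of water.
Total added water ≈ 1.188×10^12 m³ over 3.60×10^14 m² → Δh = 3.30×10^-3 m = 0.33 cm.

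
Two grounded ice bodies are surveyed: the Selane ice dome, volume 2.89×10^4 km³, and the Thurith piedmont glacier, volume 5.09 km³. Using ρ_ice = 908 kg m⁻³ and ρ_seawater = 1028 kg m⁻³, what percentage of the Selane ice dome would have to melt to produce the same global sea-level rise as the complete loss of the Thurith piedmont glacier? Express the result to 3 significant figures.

Equal sea-level rise means equal mass of meltwater, i.e. equal mass of ice lost.
Ice mass of Thurith: 4.622×10^12 kg; ice mass of Selane: 2.624×10^16 kg.
Fraction required = 4.622×10^12 / 2.624×10^16 = 1.76×10^-4 → 0.0176 %.

≈ 0.0176 %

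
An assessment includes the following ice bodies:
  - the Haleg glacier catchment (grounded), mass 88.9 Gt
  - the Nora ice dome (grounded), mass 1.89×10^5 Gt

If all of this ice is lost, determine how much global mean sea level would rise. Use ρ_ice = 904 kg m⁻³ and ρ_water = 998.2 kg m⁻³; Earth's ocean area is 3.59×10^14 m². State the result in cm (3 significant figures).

≈ 52.8 cm

Haleg: 88.9 Gt = 8.890×10^13 kg; dividing by ρ_w = 998.2 kg m⁻³ gives 8.906×10^10 m³ of water.
Nora: 1.89×10^5 Gt = 1.890×10^17 kg; dividing by ρ_w = 998.2 kg m⁻³ gives 1.893×10^14 m³ of water.
Total added water ≈ 1.894×10^14 m³ over 3.59×10^14 m² → Δh = 0.528 m = 52.8 cm.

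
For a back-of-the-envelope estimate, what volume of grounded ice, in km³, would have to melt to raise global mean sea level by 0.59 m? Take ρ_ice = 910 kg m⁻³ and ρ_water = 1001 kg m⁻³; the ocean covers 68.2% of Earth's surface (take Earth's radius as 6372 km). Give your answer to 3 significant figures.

Required water volume = Δh × A = 0.59 m × 3.48×10^14 m² = 2.053×10^14 m³ = 2.053×10^5 km³.
Ice volume = water volume × ρ_w/ρ_ice = 2.053×10^5 × 1001/910 = 2.26×10^5 km³.

≈ 2.26×10^5 km³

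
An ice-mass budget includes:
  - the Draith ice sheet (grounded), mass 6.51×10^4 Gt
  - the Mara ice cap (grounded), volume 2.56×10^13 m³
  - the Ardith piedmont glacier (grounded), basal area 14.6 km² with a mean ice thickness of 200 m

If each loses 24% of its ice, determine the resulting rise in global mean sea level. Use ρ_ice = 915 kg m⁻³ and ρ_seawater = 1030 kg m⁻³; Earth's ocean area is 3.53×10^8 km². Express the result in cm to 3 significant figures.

≈ 5.84 cm

Draith: 0.24 × 6.51×10^4 Gt = 1.562×10^16 kg; dividing by ρ_w = 1030 kg m⁻³ gives 1.517×10^13 m³ of water.
Mara: 0.24 × 2.56×10^13 m³ × (915/1030) = 5.458×10^12 m³ of water.
Ardith: ice volume = 14.6 km² × 200 m = 2.920 km³; 0.24 × 2.920 × (915/1030) = 0.6226 km³ of water.
Total added water ≈ 2.063×10^13 m³ over 3.53×10^14 m² → Δh = 0.0584 m = 5.84 cm.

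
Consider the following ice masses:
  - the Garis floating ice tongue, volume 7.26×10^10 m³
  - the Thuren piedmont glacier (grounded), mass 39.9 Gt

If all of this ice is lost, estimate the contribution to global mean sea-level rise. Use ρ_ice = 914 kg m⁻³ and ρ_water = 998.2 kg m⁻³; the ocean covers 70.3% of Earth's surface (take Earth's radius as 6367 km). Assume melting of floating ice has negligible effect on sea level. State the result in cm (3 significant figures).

≈ 0.0112 cm

The Garis floating ice tongue is floating and already displaces its own weight of water, so its melt adds essentially nothing to sea level.
Thuren: 39.9 Gt = 3.990×10^13 kg; dividing by ρ_w = 998.2 kg m⁻³ gives 3.997×10^10 m³ of water.
Total added water ≈ 3.997×10^10 m³ over 3.58×10^14 m² → Δh = 1.12×10^-4 m = 0.0112 cm.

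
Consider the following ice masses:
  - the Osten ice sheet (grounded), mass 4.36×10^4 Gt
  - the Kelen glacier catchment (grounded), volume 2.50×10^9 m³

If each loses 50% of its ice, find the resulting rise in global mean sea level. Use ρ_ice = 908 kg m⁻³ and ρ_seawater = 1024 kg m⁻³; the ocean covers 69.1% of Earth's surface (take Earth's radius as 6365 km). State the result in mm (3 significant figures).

Osten: 0.5 × 4.36×10^4 Gt = 2.180×10^16 kg; dividing by ρ_w = 1024 kg m⁻³ gives 2.129×10^13 m³ of water.
Kelen: 0.5 × 2.50×10^9 m³ × (908/1024) = 1.108×10^9 m³ of water.
Total added water ≈ 2.129×10^13 m³ over 3.52×10^14 m² → Δh = 0.0605 m = 60.5 mm.

≈ 60.5 mm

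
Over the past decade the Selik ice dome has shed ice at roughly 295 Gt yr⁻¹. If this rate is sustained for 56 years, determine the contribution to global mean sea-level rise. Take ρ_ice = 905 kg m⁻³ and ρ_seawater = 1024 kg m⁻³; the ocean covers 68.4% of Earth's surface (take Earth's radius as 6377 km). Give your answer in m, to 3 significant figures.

Total mass lost = 295 Gt/yr × 56 yr = 1.652×10^4 Gt = 1.652×10^16 kg.
ρ_w = 1024 kg m⁻³, so water volume = 1.652×10^16 / 1024 = 1.613×10^13 m³.
Δh = 1.613×10^13 / 3.50×10^14 = 0.0462 m.

≈ 0.0462 m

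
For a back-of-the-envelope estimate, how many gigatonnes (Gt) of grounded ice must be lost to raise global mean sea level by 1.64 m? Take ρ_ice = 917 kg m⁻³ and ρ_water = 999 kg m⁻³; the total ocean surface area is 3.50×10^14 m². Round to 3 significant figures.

Required water volume = Δh × A = 1.64 m × 3.50×10^14 m² = 5.740×10^14 m³.
ρ_w = 999 kg m⁻³, so the mass of water = 5.740×10^14 m³ × 999 kg m⁻³ = 5.734×10^17 kg = 5.73×10^5 Gt (and the same mass of ice, by conservation).

≈ 5.73×10^5 Gt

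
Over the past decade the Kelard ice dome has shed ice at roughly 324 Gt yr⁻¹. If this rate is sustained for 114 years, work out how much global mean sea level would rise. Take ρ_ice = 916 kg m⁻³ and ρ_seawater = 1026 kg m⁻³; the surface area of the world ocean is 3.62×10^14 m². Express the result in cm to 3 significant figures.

≈ 9.94 cm

Total mass lost = 324 Gt/yr × 114 yr = 3.694×10^4 Gt = 3.694×10^16 kg.
ρ_w = 1026 kg m⁻³, so water volume = 3.694×10^16 / 1026 = 3.600×10^13 m³.
Δh = 3.600×10^13 / 3.62×10^14 = 0.0994 m = 9.94 cm.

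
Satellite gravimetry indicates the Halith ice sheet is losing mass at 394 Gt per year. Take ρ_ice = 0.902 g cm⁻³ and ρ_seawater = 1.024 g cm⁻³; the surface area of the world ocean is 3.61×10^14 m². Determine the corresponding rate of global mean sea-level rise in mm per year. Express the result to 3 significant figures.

≈ 1.07 mm/yr

ρ_w = 1.024 g cm⁻³ = 1024 kg m⁻³. Annual water volume added = 394 Gt / ρ_w = 3.940×10^14 kg / 1024 kg m⁻³ = 3.848×10^11 m³.
Δh per year = 3.848×10^11 / 3.61×10^14 = 1.07×10^-3 m = 1.07 mm.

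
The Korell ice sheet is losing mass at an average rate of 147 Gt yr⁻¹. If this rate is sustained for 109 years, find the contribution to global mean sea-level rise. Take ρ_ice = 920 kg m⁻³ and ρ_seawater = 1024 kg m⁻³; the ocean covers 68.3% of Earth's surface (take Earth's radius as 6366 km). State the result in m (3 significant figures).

Total mass lost = 147 Gt/yr × 109 yr = 1.602×10^4 Gt = 1.602×10^16 kg.
ρ_w = 1024 kg m⁻³, so water volume = 1.602×10^16 / 1024 = 1.565×10^13 m³.
Δh = 1.565×10^13 / 3.48×10^14 = 0.0450 m.

≈ 0.0450 m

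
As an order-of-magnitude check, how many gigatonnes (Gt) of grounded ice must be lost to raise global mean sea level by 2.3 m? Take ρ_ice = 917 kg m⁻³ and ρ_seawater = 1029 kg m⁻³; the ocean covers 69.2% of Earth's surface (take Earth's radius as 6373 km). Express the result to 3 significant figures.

Required water volume = Δh × A = 2.3 m × 3.53×10^14 m² = 8.123×10^14 m³.
ρ_w = 1029 kg m⁻³, so the mass of water = 8.123×10^14 m³ × 1029 kg m⁻³ = 8.359×10^17 kg = 8.36×10^5 Gt (and the same mass of ice, by conservation).

≈ 8.36×10^5 Gt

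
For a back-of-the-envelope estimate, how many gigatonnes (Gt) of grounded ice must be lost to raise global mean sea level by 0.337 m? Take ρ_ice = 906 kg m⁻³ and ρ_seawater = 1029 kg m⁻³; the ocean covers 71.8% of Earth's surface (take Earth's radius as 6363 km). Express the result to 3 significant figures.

≈ 1.27×10^5 Gt

Required water volume = Δh × A = 0.337 m × 3.65×10^14 m² = 1.231×10^14 m³.
ρ_w = 1029 kg m⁻³, so the mass of water = 1.231×10^14 m³ × 1029 kg m⁻³ = 1.267×10^17 kg = 1.27×10^5 Gt (and the same mass of ice, by conservation).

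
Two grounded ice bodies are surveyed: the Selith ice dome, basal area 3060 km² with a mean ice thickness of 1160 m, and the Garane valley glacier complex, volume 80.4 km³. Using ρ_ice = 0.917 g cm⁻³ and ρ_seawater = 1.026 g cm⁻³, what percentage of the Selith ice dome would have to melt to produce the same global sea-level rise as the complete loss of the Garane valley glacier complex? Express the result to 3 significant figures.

Equal sea-level rise means equal mass of meltwater, i.e. equal mass of ice lost.
Ice mass of Garane: 7.373×10^13 kg; ice mass of Selith: 3.255×10^15 kg.
Fraction required = 7.373×10^13 / 3.255×10^15 = 0.0227 → 2.27 %.

≈ 2.27 %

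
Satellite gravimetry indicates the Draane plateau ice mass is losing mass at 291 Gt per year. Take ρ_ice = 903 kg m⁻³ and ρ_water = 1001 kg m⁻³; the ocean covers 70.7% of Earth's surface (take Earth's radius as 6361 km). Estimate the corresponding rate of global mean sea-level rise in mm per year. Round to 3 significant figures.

≈ 0.809 mm/yr

ρ_w = 1001 kg m⁻³. Annual water volume added = 291 Gt / ρ_w = 2.910×10^14 kg / 1001 kg m⁻³ = 2.907×10^11 m³.
Δh per year = 2.907×10^11 / 3.59×10^14 = 8.09×10^-4 m = 0.809 mm.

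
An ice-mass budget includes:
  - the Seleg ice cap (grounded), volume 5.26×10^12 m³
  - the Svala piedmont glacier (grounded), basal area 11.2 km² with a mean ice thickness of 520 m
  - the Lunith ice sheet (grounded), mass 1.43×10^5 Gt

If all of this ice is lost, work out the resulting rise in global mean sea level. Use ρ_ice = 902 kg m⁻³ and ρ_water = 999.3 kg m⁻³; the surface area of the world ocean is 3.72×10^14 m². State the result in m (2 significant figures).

Seleg: 5.26×10^12 m³ × (902/999.3) = 4.748×10^12 m³ of water.
Svala: ice volume = 11.2 km² × 520 m = 5.824 km³; 5.824 × (902/999.3) = 5.257 km³ of water.
Lunith: 1.43×10^5 Gt = 1.430×10^17 kg; dividing by ρ_w = 999.3 kg m⁻³ gives 1.431×10^14 m³ of water.
Total added water ≈ 1.479×10^14 m³ over 3.72×10^14 m² → Δh = 0.397 m.

≈ 0.40 m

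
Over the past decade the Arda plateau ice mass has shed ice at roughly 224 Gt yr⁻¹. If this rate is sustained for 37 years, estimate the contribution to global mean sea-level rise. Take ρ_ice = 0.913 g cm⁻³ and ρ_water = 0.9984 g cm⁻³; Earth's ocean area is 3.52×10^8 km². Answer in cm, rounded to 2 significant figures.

Total mass lost = 224 Gt/yr × 37 yr = 8288 Gt = 8.288×10^15 kg.
ρ_w = 0.9984 g cm⁻³ = 998.4 kg m⁻³, so water volume = 8.288×10^15 / 998.4 = 8.301×10^12 m³.
Δh = 8.301×10^12 / 3.52×10^14 = 0.0236 m = 2.4 cm.

≈ 2.4 cm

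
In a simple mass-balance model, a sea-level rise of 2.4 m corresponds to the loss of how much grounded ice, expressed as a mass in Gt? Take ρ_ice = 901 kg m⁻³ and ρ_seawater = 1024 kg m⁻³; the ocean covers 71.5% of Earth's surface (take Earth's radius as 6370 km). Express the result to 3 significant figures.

Required water volume = Δh × A = 2.4 m × 3.65×10^14 m² = 8.750×10^14 m³.
ρ_w = 1024 kg m⁻³, so the mass of water = 8.750×10^14 m³ × 1024 kg m⁻³ = 8.960×10^17 kg = 8.96×10^5 Gt (and the same mass of ice, by conservation).

≈ 8.96×10^5 Gt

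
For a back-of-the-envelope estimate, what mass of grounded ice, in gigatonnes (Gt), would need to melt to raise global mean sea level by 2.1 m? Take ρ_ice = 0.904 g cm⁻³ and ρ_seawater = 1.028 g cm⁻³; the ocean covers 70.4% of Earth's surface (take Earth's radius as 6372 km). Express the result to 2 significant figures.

Required water volume = Δh × A = 2.1 m × 3.59×10^14 m² = 7.543×10^14 m³.
ρ_w = 1.028 g cm⁻³ = 1028 kg m⁻³, so the mass of water = 7.543×10^14 m³ × 1028 kg m⁻³ = 7.754×10^17 kg = 7.8×10^5 Gt (and the same mass of ice, by conservation).

≈ 7.8×10^5 Gt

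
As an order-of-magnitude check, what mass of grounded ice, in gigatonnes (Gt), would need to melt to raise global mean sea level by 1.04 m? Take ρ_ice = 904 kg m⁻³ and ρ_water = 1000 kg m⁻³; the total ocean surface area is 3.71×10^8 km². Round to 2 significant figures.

Required water volume = Δh × A = 1.04 m × 3.71×10^14 m² = 3.858×10^14 m³.
ρ_w = 1000 kg m⁻³, so the mass of water = 3.858×10^14 m³ × 1000 kg m⁻³ = 3.858×10^17 kg = 3.9×10^5 Gt (and the same mass of ice, by conservation).

≈ 3.9×10^5 Gt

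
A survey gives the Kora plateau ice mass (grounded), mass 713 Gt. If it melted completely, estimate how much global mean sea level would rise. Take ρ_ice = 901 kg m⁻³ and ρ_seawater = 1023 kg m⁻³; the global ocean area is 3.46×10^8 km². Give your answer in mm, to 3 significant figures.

≈ 2.01 mm

Kora: 713 Gt = 7.130×10^14 kg; dividing by ρ_w = 1023 kg m⁻³ gives 6.970×10^11 m³ of water.
Spread over 3.46×10^14 m² of ocean, Δh = 6.970×10^11 / 3.46×10^14 = 2.01×10^-3 m = 2.01 mm.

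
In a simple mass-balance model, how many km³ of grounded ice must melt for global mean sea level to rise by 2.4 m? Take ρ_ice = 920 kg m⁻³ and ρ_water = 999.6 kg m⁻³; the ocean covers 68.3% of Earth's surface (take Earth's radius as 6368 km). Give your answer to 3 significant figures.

Required water volume = Δh × A = 2.4 m × 3.48×10^14 m² = 8.353×10^14 m³ = 8.353×10^5 km³.
Ice volume = water volume × ρ_w/ρ_ice = 8.353×10^5 × 999.6/920 = 9.08×10^5 km³.

≈ 9.08×10^5 km³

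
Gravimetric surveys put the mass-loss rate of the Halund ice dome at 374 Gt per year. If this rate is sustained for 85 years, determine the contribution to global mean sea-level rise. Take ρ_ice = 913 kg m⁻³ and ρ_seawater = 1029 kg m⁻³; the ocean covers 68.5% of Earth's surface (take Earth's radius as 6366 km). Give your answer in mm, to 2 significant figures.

≈ 89 mm

Total mass lost = 374 Gt/yr × 85 yr = 3.179×10^4 Gt = 3.179×10^16 kg.
ρ_w = 1029 kg m⁻³, so water volume = 3.179×10^16 / 1029 = 3.089×10^13 m³.
Δh = 3.089×10^13 / 3.49×10^14 = 0.0886 m = 89 mm.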